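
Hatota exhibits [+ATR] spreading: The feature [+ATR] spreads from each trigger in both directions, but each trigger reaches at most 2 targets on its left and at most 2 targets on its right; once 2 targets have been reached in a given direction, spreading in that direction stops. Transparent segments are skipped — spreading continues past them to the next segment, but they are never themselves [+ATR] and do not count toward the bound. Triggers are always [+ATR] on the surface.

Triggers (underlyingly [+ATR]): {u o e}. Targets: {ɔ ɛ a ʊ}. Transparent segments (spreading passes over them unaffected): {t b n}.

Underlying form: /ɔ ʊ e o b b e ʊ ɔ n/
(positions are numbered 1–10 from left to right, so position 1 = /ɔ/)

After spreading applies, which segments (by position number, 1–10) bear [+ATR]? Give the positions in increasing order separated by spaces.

From /e/ at 3 rightward: 4 /o/ is itself a trigger — this domain ends here.
From /e/ at 3 leftward: 2 /ʊ/ → [+ATR]; 1 /ɔ/ → [+ATR]; bound reached.
From /o/ at 4 rightward: 5 /b/ transparent; 6 /b/ transparent; 7 /e/ is itself a trigger — this domain ends here.
From /o/ at 4 leftward: 3 /e/ is itself a trigger — this domain ends here.
From /e/ at 7 rightward: 8 /ʊ/ → [+ATR]; 9 /ɔ/ → [+ATR]; bound reached.
From /e/ at 7 leftward: 6 /b/ transparent; 5 /b/ transparent; 4 /o/ is itself a trigger — this domain ends here.

1 2 3 4 7 8 9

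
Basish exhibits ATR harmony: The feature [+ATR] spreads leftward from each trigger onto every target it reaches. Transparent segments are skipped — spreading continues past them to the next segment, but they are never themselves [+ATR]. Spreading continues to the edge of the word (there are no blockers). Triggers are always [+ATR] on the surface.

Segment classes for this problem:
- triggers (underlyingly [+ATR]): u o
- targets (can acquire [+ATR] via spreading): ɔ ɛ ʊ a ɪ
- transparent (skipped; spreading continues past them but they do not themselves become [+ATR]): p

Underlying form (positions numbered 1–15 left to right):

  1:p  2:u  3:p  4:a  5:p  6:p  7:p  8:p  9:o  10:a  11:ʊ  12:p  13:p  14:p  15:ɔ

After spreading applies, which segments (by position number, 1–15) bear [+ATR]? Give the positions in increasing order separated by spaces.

2 4 9

From /u/ at 2 leftward: 1 /p/ transparent; word edge.
From /o/ at 9 leftward: 8 /p/ transparent; 7 /p/ transparent; 6 /p/ transparent; 5 /p/ transparent; 4 /a/ → [+ATR]; 3 /p/ transparent; 2 /u/ is itself a trigger — this domain ends here.
Targets with no active source: positions 10 11 15 stay [-ATR].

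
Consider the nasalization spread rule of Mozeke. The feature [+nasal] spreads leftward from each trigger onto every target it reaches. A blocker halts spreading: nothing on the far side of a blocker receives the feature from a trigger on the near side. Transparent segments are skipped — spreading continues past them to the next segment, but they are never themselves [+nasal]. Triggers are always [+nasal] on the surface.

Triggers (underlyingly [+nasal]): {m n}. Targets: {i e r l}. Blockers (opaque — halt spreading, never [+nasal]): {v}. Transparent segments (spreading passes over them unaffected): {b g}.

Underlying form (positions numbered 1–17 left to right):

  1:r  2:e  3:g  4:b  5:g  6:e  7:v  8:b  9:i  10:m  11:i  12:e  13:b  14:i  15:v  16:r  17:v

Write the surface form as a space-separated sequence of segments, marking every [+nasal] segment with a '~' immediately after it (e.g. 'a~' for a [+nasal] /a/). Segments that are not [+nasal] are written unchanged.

From /m/ at 10 leftward: 9 /i/ → [+nasal]; 8 /b/ transparent; 7 /v/ blocks.
Targets with no active source: positions 1 2 6 11 12 14 16 stay [-nasal].
[+nasal] positions on the surface: 9 10.

r e g b g e v b i~ m~ i e b i v r v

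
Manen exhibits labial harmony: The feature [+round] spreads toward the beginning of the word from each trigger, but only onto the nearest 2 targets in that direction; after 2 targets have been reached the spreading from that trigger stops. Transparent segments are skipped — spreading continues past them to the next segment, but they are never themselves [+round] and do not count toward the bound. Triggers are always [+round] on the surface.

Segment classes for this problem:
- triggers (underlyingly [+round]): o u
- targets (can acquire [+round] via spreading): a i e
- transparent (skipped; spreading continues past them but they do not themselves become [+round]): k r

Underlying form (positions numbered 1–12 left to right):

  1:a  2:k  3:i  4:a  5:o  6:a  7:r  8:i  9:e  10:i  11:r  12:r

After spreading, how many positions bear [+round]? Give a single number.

From /o/ at 5 leftward: 4 /a/ → [+round]; 3 /i/ → [+round]; bound reached.
Targets with no active source: positions 1 6 8 9 10 stay [-round].
[+round] positions on the surface: 3 4 5.

3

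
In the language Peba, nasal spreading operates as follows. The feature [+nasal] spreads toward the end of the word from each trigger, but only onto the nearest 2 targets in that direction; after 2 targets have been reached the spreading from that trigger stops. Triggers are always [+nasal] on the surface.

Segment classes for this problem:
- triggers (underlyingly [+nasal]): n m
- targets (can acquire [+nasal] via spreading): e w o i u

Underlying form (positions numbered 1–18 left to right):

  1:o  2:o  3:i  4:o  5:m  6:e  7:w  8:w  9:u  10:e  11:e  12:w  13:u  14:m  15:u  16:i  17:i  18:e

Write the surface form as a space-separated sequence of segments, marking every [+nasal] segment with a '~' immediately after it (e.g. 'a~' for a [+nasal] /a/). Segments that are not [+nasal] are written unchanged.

From /m/ at 5 rightward: 6 /e/ → [+nasal]; 7 /w/ → [+nasal]; bound reached.
From /m/ at 14 rightward: 15 /u/ → [+nasal]; 16 /i/ → [+nasal]; bound reached.
Targets with no active source: positions 1 2 3 4 8 9 10 11 12 13 17 18 stay [-nasal].
[+nasal] positions on the surface: 5 6 7 14 15 16.

o o i o m~ e~ w~ w u e e w u m~ u~ i~ i e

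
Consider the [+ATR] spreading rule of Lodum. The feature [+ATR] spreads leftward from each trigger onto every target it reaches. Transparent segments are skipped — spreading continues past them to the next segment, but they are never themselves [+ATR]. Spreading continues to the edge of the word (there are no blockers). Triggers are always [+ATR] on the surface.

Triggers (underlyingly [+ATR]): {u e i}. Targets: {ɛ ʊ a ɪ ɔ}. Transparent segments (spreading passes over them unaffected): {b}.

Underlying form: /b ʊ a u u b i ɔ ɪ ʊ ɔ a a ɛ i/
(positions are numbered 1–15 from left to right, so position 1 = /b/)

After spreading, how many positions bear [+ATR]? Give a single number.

13

From /u/ at 4 leftward: 3 /a/ → [+ATR]; 2 /ʊ/ → [+ATR]; 1 /b/ transparent; word edge.
From /u/ at 5 leftward: 4 /u/ is itself a trigger — this domain ends here.
From /i/ at 7 leftward: 6 /b/ transparent; 5 /u/ is itself a trigger — this domain ends here.
From /i/ at 15 leftward: 14 /ɛ/ → [+ATR]; 13 /a/ → [+ATR]; 12 /a/ → [+ATR]; 11 /ɔ/ → [+ATR]; 10 /ʊ/ → [+ATR]; 9 /ɪ/ → [+ATR]; 8 /ɔ/ → [+ATR]; 7 /i/ is itself a trigger — this domain ends here.
[+ATR] positions on the surface: 2 3 4 5 7 8 9 10 11 12 13 14 15.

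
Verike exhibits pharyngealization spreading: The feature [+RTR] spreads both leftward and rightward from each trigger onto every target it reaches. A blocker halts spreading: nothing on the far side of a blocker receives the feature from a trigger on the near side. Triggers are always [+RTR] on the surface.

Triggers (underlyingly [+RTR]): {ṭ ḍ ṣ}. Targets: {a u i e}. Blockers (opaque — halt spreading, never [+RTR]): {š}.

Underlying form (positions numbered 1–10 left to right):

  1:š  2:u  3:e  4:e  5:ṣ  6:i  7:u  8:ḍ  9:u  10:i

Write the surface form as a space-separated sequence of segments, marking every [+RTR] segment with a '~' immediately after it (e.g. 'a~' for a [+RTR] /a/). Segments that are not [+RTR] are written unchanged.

From /ṣ/ at 5 rightward: 6 /i/ → [+RTR]; 7 /u/ → [+RTR]; 8 /ḍ/ is itself a trigger — this domain ends here.
From /ṣ/ at 5 leftward: 4 /e/ → [+RTR]; 3 /e/ → [+RTR]; 2 /u/ → [+RTR]; 1 /š/ blocks.
From /ḍ/ at 8 rightward: 9 /u/ → [+RTR]; 10 /i/ → [+RTR]; word edge.
From /ḍ/ at 8 leftward: 7 /u/ → [+RTR]; 6 /i/ → [+RTR]; 5 /ṣ/ is itself a trigger — this domain ends here.
[+RTR] positions on the surface: 2 3 4 5 6 7 8 9 10.

š u~ e~ e~ ṣ~ i~ u~ ḍ~ u~ i~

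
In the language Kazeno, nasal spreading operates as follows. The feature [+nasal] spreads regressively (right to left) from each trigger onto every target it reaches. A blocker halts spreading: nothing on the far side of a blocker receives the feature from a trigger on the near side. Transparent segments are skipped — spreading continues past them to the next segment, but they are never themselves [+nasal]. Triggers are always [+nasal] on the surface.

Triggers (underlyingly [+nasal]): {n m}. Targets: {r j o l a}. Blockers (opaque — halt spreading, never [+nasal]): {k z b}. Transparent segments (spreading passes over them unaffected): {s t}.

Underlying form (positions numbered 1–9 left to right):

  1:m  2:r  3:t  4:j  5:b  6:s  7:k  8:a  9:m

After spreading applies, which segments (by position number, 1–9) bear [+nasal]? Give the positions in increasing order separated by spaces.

From /m/ at 1 leftward: word edge.
From /m/ at 9 leftward: 8 /a/ → [+nasal]; 7 /k/ blocks.
Targets with no active source: positions 2 4 stay [-nasal].

1 8 9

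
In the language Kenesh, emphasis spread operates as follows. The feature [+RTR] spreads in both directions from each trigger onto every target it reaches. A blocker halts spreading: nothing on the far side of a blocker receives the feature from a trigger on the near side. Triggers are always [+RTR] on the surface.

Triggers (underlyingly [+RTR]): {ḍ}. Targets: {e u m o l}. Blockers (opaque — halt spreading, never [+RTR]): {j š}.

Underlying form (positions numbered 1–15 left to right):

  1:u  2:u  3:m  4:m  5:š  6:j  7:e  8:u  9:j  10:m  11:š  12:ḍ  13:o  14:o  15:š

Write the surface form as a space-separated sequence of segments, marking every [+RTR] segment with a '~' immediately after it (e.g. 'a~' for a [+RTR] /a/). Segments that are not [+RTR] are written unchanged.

u u m m š j e u j m š ḍ~ o~ o~ š

From /ḍ/ at 12 rightward: 13 /o/ → [+RTR]; 14 /o/ → [+RTR]; 15 /š/ blocks.
From /ḍ/ at 12 leftward: 11 /š/ blocks.
Targets with no active source: positions 1 2 3 4 7 8 10 stay [-emphatic].
[+RTR] positions on the surface: 12 13 14.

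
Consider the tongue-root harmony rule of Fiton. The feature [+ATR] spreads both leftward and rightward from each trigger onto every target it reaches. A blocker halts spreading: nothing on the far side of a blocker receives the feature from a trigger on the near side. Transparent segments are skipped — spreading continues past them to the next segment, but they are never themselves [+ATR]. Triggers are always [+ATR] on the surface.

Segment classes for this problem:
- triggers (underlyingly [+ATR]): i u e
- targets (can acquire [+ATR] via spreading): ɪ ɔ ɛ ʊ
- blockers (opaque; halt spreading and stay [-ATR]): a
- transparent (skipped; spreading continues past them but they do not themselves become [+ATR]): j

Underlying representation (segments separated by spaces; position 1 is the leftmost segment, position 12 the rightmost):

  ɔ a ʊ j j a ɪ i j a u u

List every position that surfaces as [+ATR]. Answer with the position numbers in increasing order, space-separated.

From /i/ at 8 rightward: 9 /j/ transparent; 10 /a/ blocks.
From /i/ at 8 leftward: 7 /ɪ/ → [+ATR]; 6 /a/ blocks.
From /u/ at 11 rightward: 12 /u/ is itself a trigger — this domain ends here.
From /u/ at 11 leftward: 10 /a/ blocks.
From /u/ at 12 rightward: word edge.
From /u/ at 12 leftward: 11 /u/ is itself a trigger — this domain ends here.
Targets with no active source: positions 1 3 stay [-ATR].

7 8 11 12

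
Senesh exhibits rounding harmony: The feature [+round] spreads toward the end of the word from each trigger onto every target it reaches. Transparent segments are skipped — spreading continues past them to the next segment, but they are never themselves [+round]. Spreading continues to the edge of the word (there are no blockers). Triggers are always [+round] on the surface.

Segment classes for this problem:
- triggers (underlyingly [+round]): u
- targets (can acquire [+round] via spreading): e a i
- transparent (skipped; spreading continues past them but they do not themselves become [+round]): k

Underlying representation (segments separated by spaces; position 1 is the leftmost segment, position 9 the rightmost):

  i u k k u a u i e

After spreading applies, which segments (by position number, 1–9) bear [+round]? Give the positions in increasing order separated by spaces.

2 5 6 7 8 9

From /u/ at 2 rightward: 3 /k/ transparent; 4 /k/ transparent; 5 /u/ is itself a trigger — this domain ends here.
From /u/ at 5 rightward: 6 /a/ → [+round]; 7 /u/ is itself a trigger — this domain ends here.
From /u/ at 7 rightward: 8 /i/ → [+round]; 9 /e/ → [+round]; word edge.
Target with no active source: position 1 stays [-round].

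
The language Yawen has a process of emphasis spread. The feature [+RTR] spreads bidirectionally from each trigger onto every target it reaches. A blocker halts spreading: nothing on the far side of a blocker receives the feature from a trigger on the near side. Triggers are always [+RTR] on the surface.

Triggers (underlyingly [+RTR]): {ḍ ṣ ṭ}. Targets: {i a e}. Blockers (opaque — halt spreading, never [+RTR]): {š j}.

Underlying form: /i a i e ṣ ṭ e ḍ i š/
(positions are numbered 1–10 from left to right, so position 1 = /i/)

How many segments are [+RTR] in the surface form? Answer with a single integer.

From /ṣ/ at 5 rightward: 6 /ṭ/ is itself a trigger — this domain ends here.
From /ṣ/ at 5 leftward: 4 /e/ → [+RTR]; 3 /i/ → [+RTR]; 2 /a/ → [+RTR]; 1 /i/ → [+RTR]; word edge.
From /ṭ/ at 6 rightward: 7 /e/ → [+RTR]; 8 /ḍ/ is itself a trigger — this domain ends here.
From /ṭ/ at 6 leftward: 5 /ṣ/ is itself a trigger — this domain ends here.
From /ḍ/ at 8 rightward: 9 /i/ → [+RTR]; 10 /š/ blocks.
From /ḍ/ at 8 leftward: 7 /e/ → [+RTR]; 6 /ṭ/ is itself a trigger — this domain ends here.
[+RTR] positions on the surface: 1 2 3 4 5 6 7 8 9.

9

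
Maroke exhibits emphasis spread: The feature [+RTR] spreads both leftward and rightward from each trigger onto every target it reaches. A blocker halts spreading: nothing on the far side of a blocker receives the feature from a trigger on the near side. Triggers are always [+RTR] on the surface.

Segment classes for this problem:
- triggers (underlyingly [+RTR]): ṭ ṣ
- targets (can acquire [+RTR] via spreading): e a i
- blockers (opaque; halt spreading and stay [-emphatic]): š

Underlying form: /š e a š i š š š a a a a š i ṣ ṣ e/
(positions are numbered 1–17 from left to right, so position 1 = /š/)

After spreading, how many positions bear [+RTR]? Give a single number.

4

From /ṣ/ at 15 rightward: 16 /ṣ/ is itself a trigger — this domain ends here.
From /ṣ/ at 15 leftward: 14 /i/ → [+RTR]; 13 /š/ blocks.
From /ṣ/ at 16 rightward: 17 /e/ → [+RTR]; word edge.
From /ṣ/ at 16 leftward: 15 /ṣ/ is itself a trigger — this domain ends here.
Targets with no active source: positions 2 3 5 9 10 11 12 stay [-emphatic].
[+RTR] positions on the surface: 14 15 16 17.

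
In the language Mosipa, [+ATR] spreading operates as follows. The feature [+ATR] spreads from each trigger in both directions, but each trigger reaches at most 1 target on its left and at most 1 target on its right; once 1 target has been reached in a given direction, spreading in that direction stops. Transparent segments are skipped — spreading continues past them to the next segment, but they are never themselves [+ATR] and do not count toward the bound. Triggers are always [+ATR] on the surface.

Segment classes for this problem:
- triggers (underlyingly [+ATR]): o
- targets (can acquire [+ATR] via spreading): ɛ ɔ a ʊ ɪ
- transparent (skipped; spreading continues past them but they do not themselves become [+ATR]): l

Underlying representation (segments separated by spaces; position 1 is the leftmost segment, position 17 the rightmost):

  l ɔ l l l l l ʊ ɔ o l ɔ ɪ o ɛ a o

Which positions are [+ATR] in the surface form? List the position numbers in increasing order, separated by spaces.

From /o/ at 10 rightward: 11 /l/ transparent; 12 /ɔ/ → [+ATR]; bound reached.
From /o/ at 10 leftward: 9 /ɔ/ → [+ATR]; bound reached.
From /o/ at 14 rightward: 15 /ɛ/ → [+ATR]; bound reached.
From /o/ at 14 leftward: 13 /ɪ/ → [+ATR]; bound reached.
From /o/ at 17 rightward: word edge.
From /o/ at 17 leftward: 16 /a/ → [+ATR]; bound reached.
Targets with no active source: positions 2 8 stay [-ATR].

9 10 12 13 14 15 16 17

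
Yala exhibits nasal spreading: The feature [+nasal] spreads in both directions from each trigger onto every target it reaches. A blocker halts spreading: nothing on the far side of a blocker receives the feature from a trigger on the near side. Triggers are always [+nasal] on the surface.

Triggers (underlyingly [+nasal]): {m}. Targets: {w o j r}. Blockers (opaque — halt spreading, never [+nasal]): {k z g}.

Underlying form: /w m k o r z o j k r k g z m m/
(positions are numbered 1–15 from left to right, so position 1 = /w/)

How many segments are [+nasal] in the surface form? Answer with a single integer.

From /m/ at 2 rightward: 3 /k/ blocks.
From /m/ at 2 leftward: 1 /w/ → [+nasal]; word edge.
From /m/ at 14 rightward: 15 /m/ is itself a trigger — this domain ends here.
From /m/ at 14 leftward: 13 /z/ blocks.
From /m/ at 15 rightward: word edge.
From /m/ at 15 leftward: 14 /m/ is itself a trigger — this domain ends here.
Targets with no active source: positions 4 5 7 8 10 stay [-nasal].
[+nasal] positions on the surface: 1 2 14 15.

4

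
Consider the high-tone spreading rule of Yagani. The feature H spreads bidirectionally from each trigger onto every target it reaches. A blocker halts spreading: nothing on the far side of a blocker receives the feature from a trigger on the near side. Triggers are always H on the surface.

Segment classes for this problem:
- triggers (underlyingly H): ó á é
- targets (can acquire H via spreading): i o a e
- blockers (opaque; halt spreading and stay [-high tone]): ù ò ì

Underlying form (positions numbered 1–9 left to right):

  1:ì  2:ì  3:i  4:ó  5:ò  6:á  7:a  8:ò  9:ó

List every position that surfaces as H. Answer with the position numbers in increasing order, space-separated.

3 4 6 7 9

From /ó/ at 4 rightward: 5 /ò/ blocks.
From /ó/ at 4 leftward: 3 /i/ → H; 2 /ì/ blocks.
From /á/ at 6 rightward: 7 /a/ → H; 8 /ò/ blocks.
From /á/ at 6 leftward: 5 /ò/ blocks.
From /ó/ at 9 rightward: word edge.
From /ó/ at 9 leftward: 8 /ò/ blocks.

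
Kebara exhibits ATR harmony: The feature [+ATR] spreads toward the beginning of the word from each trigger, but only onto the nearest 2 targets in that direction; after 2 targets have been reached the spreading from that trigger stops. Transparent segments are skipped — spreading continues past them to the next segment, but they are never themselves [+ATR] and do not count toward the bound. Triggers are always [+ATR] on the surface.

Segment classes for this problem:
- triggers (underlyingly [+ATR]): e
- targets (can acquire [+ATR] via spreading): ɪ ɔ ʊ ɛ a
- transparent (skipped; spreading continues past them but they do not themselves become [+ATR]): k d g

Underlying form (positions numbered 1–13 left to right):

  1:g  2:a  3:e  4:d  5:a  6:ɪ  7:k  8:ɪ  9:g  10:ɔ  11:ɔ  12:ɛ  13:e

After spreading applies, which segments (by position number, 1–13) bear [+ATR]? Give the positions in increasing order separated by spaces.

2 3 11 12 13

From /e/ at 3 leftward: 2 /a/ → [+ATR]; 1 /g/ transparent; word edge.
From /e/ at 13 leftward: 12 /ɛ/ → [+ATR]; 11 /ɔ/ → [+ATR]; bound reached.
Targets with no active source: positions 5 6 8 10 stay [-ATR].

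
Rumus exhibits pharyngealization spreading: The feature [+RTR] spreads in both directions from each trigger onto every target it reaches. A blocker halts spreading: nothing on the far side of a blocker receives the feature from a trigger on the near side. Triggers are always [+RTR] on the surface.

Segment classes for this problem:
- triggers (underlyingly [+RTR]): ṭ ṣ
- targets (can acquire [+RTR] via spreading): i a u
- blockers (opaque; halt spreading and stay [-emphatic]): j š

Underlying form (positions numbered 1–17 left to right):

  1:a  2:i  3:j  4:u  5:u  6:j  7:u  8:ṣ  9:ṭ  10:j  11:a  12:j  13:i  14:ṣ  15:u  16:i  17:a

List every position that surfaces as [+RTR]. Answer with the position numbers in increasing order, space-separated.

From /ṣ/ at 8 rightward: 9 /ṭ/ is itself a trigger — this domain ends here.
From /ṣ/ at 8 leftward: 7 /u/ → [+RTR]; 6 /j/ blocks.
From /ṭ/ at 9 rightward: 10 /j/ blocks.
From /ṭ/ at 9 leftward: 8 /ṣ/ is itself a trigger — this domain ends here.
From /ṣ/ at 14 rightward: 15 /u/ → [+RTR]; 16 /i/ → [+RTR]; 17 /a/ → [+RTR]; word edge.
From /ṣ/ at 14 leftward: 13 /i/ → [+RTR]; 12 /j/ blocks.
Targets with no active source: positions 1 2 4 5 11 stay [-emphatic].

7 8 9 13 14 15 16 17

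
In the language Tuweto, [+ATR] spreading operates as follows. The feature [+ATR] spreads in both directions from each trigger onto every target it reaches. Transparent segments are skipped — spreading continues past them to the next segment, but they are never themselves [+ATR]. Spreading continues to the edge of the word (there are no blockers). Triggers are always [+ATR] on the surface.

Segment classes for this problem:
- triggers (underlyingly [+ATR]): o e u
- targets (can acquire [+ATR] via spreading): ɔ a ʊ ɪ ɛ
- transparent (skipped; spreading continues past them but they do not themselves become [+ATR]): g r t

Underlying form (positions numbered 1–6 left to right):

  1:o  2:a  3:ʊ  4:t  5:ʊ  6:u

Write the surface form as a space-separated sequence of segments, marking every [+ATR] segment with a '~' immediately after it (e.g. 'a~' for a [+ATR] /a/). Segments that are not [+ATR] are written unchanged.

From /o/ at 1 rightward: 2 /a/ → [+ATR]; 3 /ʊ/ → [+ATR]; 4 /t/ transparent; 5 /ʊ/ → [+ATR]; 6 /u/ is itself a trigger — this domain ends here.
From /o/ at 1 leftward: word edge.
From /u/ at 6 rightward: word edge.
From /u/ at 6 leftward: 5 /ʊ/ → [+ATR]; 4 /t/ transparent; 3 /ʊ/ → [+ATR]; 2 /a/ → [+ATR]; 1 /o/ is itself a trigger — this domain ends here.
[+ATR] positions on the surface: 1 2 3 5 6.

o~ a~ ʊ~ t ʊ~ u~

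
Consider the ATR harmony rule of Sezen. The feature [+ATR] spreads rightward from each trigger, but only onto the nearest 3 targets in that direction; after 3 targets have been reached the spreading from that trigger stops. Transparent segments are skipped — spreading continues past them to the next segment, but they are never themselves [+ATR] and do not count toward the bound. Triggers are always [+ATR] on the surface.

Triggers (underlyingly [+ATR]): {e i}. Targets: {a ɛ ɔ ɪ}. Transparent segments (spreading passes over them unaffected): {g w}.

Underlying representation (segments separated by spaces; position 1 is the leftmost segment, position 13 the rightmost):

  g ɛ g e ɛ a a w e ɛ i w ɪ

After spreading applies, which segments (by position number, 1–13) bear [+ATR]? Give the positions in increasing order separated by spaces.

4 5 6 7 9 10 11 13

From /e/ at 4 rightward: 5 /ɛ/ → [+ATR]; 6 /a/ → [+ATR]; 7 /a/ → [+ATR]; bound reached.
From /e/ at 9 rightward: 10 /ɛ/ → [+ATR]; 11 /i/ is itself a trigger — this domain ends here.
From /i/ at 11 rightward: 12 /w/ transparent; 13 /ɪ/ → [+ATR]; word edge.
Target with no active source: position 2 stays [-ATR].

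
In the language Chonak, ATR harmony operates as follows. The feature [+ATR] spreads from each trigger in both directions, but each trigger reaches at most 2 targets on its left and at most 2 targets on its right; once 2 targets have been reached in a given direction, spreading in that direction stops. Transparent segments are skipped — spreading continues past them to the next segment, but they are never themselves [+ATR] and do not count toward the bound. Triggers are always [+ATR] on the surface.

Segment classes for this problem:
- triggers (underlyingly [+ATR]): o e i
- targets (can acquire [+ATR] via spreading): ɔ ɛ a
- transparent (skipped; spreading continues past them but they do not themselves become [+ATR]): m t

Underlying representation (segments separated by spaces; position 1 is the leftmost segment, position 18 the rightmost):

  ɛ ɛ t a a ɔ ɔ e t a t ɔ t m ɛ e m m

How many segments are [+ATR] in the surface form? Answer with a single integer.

From /e/ at 8 rightward: 9 /t/ transparent; 10 /a/ → [+ATR]; 11 /t/ transparent; 12 /ɔ/ → [+ATR]; bound reached.
From /e/ at 8 leftward: 7 /ɔ/ → [+ATR]; 6 /ɔ/ → [+ATR]; bound reached.
From /e/ at 16 rightward: 17 /m/ transparent; 18 /m/ transparent; word edge.
From /e/ at 16 leftward: 15 /ɛ/ → [+ATR]; 14 /m/ transparent; 13 /t/ transparent; 12 /ɔ/ → [+ATR]; bound reached.
Targets with no active source: positions 1 2 4 5 stay [-ATR].
[+ATR] positions on the surface: 6 7 8 10 12 15 16.

7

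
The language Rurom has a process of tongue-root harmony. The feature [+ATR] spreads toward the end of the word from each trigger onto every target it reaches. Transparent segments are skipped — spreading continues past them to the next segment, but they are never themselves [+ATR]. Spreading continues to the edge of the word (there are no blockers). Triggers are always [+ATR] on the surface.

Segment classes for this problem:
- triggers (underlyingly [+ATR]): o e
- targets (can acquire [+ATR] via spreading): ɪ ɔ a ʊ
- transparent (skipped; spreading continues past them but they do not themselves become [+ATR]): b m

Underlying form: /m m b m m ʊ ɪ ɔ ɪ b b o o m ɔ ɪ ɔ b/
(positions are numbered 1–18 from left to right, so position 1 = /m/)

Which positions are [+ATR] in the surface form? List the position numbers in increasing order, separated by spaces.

From /o/ at 12 rightward: 13 /o/ is itself a trigger — this domain ends here.
From /o/ at 13 rightward: 14 /m/ transparent; 15 /ɔ/ → [+ATR]; 16 /ɪ/ → [+ATR]; 17 /ɔ/ → [+ATR]; 18 /b/ transparent; word edge.
Targets with no active source: positions 6 7 8 9 stay [-ATR].

12 13 15 16 17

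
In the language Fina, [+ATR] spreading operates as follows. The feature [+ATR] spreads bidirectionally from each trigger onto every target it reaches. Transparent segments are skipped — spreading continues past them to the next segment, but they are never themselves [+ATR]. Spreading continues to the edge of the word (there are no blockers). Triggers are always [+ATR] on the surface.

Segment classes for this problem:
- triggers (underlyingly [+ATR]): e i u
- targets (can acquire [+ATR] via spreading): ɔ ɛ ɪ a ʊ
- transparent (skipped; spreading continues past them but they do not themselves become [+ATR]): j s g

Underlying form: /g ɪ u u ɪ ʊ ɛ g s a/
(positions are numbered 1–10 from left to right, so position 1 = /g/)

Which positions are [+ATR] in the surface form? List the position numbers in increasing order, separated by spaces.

From /u/ at 3 rightward: 4 /u/ is itself a trigger — this domain ends here.
From /u/ at 3 leftward: 2 /ɪ/ → [+ATR]; 1 /g/ transparent; word edge.
From /u/ at 4 rightward: 5 /ɪ/ → [+ATR]; 6 /ʊ/ → [+ATR]; 7 /ɛ/ → [+ATR]; 8 /g/ transparent; 9 /s/ transparent; 10 /a/ → [+ATR]; word edge.
From /u/ at 4 leftward: 3 /u/ is itself a trigger — this domain ends here.

2 3 4 5 6 7 10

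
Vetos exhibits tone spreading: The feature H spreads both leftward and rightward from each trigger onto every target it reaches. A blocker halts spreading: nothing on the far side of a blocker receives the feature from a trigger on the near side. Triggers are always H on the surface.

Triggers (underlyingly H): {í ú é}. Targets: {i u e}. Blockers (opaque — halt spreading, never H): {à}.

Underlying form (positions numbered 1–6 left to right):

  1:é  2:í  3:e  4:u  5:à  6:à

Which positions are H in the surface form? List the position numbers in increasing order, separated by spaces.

From /é/ at 1 rightward: 2 /í/ is itself a trigger — this domain ends here.
From /é/ at 1 leftward: word edge.
From /í/ at 2 rightward: 3 /e/ → H; 4 /u/ → H; 5 /à/ blocks.
From /í/ at 2 leftward: 1 /é/ is itself a trigger — this domain ends here.

1 2 3 4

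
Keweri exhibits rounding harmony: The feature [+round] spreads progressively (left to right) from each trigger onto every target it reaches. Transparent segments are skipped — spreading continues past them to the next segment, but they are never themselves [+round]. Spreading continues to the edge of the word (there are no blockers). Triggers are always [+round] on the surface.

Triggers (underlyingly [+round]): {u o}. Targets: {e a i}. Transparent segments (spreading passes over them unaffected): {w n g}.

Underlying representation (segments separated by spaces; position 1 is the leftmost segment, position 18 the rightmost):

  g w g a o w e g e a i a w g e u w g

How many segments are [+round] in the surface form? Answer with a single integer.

From /o/ at 5 rightward: 6 /w/ transparent; 7 /e/ → [+round]; 8 /g/ transparent; 9 /e/ → [+round]; 10 /a/ → [+round]; 11 /i/ → [+round]; 12 /a/ → [+round]; 13 /w/ transparent; 14 /g/ transparent; 15 /e/ → [+round]; 16 /u/ is itself a trigger — this domain ends here.
From /u/ at 16 rightward: 17 /w/ transparent; 18 /g/ transparent; word edge.
Target with no active source: position 4 stays [-round].
[+round] positions on the surface: 5 7 9 10 11 12 15 16.

8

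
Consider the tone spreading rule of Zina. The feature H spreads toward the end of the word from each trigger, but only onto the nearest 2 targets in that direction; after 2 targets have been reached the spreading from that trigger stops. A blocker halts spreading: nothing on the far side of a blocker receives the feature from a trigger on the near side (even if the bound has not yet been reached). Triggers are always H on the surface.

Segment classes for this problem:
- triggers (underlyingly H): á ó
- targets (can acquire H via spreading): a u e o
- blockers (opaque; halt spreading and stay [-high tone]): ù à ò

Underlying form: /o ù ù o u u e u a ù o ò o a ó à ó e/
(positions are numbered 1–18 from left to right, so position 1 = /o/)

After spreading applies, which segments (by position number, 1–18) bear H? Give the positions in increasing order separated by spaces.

From /ó/ at 15 rightward: 16 /à/ blocks.
From /ó/ at 17 rightward: 18 /e/ → H; word edge.
Targets with no active source: positions 1 4 5 6 7 8 9 11 13 14 stay [-high tone].

15 17 18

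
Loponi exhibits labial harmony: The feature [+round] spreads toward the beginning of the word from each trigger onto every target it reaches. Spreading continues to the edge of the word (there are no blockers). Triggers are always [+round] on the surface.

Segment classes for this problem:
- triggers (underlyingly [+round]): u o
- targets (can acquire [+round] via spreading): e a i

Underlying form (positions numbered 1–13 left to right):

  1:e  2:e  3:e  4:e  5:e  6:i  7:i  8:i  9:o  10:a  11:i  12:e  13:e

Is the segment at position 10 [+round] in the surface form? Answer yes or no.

no

From /o/ at 9 leftward: 8 /i/ → [+round]; 7 /i/ → [+round]; 6 /i/ → [+round]; 5 /e/ → [+round]; 4 /e/ → [+round]; 3 /e/ → [+round]; 2 /e/ → [+round]; 1 /e/ → [+round]; word edge.
Targets with no active source: positions 10 11 12 13 stay [-round].
[+round] positions on the surface: 1 2 3 4 5 6 7 8 9.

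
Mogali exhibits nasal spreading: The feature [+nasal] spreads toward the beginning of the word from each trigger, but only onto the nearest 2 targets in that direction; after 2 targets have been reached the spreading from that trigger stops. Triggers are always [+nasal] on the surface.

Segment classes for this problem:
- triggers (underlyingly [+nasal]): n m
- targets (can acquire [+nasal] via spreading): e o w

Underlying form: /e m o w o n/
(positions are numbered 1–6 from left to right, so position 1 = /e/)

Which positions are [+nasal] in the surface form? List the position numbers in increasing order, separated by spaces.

1 2 4 5 6

From /m/ at 2 leftward: 1 /e/ → [+nasal]; word edge.
From /n/ at 6 leftward: 5 /o/ → [+nasal]; 4 /w/ → [+nasal]; bound reached.
Target with no active source: position 3 stays [-nasal].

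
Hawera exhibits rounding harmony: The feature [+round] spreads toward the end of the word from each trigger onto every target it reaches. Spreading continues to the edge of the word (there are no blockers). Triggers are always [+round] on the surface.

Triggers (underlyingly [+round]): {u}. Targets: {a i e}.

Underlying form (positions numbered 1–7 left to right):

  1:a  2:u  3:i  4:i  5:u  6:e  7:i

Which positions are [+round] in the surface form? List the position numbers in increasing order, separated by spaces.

From /u/ at 2 rightward: 3 /i/ → [+round]; 4 /i/ → [+round]; 5 /u/ is itself a trigger — this domain ends here.
From /u/ at 5 rightward: 6 /e/ → [+round]; 7 /i/ → [+round]; word edge.
Target with no active source: position 1 stays [-round].

2 3 4 5 6 7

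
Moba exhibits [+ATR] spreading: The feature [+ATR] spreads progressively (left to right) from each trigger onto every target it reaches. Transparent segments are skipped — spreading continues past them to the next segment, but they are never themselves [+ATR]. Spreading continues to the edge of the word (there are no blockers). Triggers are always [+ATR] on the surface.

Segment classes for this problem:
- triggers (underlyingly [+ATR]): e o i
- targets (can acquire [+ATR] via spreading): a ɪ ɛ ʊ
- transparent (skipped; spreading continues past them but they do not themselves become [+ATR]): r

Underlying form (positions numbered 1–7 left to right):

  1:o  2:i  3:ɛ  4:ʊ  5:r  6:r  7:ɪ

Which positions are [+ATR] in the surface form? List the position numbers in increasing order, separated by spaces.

From /o/ at 1 rightward: 2 /i/ is itself a trigger — this domain ends here.
From /i/ at 2 rightward: 3 /ɛ/ → [+ATR]; 4 /ʊ/ → [+ATR]; 5 /r/ transparent; 6 /r/ transparent; 7 /ɪ/ → [+ATR]; word edge.

1 2 3 4 7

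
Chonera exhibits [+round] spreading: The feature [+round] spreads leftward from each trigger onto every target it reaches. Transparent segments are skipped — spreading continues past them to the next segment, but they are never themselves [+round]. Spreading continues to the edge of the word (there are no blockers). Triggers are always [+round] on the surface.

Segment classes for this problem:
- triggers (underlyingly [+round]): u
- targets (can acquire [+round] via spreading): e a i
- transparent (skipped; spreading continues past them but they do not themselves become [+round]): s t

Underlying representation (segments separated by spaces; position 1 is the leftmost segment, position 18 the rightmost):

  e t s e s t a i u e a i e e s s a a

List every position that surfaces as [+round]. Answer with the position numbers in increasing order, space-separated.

From /u/ at 9 leftward: 8 /i/ → [+round]; 7 /a/ → [+round]; 6 /t/ transparent; 5 /s/ transparent; 4 /e/ → [+round]; 3 /s/ transparent; 2 /t/ transparent; 1 /e/ → [+round]; word edge.
Targets with no active source: positions 10 11 12 13 14 17 18 stay [-round].

1 4 7 8 9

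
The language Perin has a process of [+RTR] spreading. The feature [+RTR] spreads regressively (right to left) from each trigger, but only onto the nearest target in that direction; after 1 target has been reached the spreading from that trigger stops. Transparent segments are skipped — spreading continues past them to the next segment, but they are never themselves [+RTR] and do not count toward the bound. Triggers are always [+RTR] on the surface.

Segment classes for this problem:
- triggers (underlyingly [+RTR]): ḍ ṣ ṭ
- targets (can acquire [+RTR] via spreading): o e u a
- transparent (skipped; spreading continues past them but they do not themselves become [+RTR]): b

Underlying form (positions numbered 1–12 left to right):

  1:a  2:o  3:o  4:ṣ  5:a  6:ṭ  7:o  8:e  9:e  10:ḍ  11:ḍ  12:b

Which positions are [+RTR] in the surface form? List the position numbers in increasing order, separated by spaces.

3 4 5 6 9 10 11

From /ṣ/ at 4 leftward: 3 /o/ → [+RTR]; bound reached.
From /ṭ/ at 6 leftward: 5 /a/ → [+RTR]; bound reached.
From /ḍ/ at 10 leftward: 9 /e/ → [+RTR]; bound reached.
From /ḍ/ at 11 leftward: 10 /ḍ/ is itself a trigger — this domain ends here.
Targets with no active source: positions 1 2 7 8 stay [-emphatic].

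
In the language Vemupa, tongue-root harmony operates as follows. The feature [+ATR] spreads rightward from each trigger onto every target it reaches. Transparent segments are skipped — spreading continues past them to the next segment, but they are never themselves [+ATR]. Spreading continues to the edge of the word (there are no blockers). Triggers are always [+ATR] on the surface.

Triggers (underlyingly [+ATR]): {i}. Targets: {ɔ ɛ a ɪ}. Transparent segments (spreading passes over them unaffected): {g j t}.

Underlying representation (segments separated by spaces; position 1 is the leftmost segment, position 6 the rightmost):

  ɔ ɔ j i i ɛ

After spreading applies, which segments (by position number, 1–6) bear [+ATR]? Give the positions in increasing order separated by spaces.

4 5 6

From /i/ at 4 rightward: 5 /i/ is itself a trigger — this domain ends here.
From /i/ at 5 rightward: 6 /ɛ/ → [+ATR]; word edge.
Targets with no active source: positions 1 2 stay [-ATR].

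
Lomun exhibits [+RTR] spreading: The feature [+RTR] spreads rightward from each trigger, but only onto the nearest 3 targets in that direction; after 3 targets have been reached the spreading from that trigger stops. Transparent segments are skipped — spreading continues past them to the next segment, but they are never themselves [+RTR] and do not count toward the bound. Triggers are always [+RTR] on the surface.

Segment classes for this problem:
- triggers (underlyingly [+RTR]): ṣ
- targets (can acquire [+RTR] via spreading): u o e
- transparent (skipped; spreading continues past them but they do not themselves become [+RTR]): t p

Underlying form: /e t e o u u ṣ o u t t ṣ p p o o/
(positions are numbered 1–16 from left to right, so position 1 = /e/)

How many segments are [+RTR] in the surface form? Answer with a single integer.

6

From /ṣ/ at 7 rightward: 8 /o/ → [+RTR]; 9 /u/ → [+RTR]; 10 /t/ transparent; 11 /t/ transparent; 12 /ṣ/ is itself a trigger — this domain ends here.
From /ṣ/ at 12 rightward: 13 /p/ transparent; 14 /p/ transparent; 15 /o/ → [+RTR]; 16 /o/ → [+RTR]; word edge.
Targets with no active source: positions 1 3 4 5 6 stay [-emphatic].
[+RTR] positions on the surface: 7 8 9 12 15 16.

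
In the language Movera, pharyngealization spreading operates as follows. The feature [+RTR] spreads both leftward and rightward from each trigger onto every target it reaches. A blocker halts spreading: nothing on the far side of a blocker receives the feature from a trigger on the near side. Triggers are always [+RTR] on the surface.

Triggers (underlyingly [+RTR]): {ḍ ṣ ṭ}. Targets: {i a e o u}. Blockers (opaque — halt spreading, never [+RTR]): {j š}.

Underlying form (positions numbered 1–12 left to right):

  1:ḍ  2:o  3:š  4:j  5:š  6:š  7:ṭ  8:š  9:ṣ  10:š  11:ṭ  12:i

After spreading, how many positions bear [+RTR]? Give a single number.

From /ḍ/ at 1 rightward: 2 /o/ → [+RTR]; 3 /š/ blocks.
From /ḍ/ at 1 leftward: word edge.
From /ṭ/ at 7 rightward: 8 /š/ blocks.
From /ṭ/ at 7 leftward: 6 /š/ blocks.
From /ṣ/ at 9 rightward: 10 /š/ blocks.
From /ṣ/ at 9 leftward: 8 /š/ blocks.
From /ṭ/ at 11 rightward: 12 /i/ → [+RTR]; word edge.
From /ṭ/ at 11 leftward: 10 /š/ blocks.
[+RTR] positions on the surface: 1 2 7 9 11 12.

6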